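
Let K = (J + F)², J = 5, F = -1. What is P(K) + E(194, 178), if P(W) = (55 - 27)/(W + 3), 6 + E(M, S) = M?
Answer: 3600/19 ≈ 189.47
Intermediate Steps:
K = 16 (K = (5 - 1)² = 4² = 16)
E(M, S) = -6 + M
P(W) = 28/(3 + W)
P(K) + E(194, 178) = 28/(3 + 16) + (-6 + 194) = 28/19 + 188 = 3600/19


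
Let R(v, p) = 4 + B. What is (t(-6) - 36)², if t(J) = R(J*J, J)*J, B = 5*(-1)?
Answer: 900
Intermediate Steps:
B = -5
R(v, p) = -1 (R(v, p) = 4 - 5 = -1)
t(J) = -J
(t(-6) - 36)² = (-1*(-6) - 36)² = (6 - 36)² = (-30)² = 900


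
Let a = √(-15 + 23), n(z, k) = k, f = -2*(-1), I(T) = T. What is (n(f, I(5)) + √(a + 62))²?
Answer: (5 + √2*√(31 + √2))² ≈ 170.34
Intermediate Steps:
f = 2
a = 2*√2 (a = √8 = 2*√2 ≈ 2.8284)
(n(f, I(5)) + √(a + 62))² = (5 + √(2*√2 + 62))² = (5 + √(62 + 2*√2))²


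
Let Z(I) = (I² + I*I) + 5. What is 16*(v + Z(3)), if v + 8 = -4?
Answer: 176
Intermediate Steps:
v = -12 (v = -8 - 4 = -12)
Z(I) = 5 + 2*I² (Z(I) = (I² + I²) + 5 = 2*I² + 5 = 5 + 2*I²)
16*(v + Z(3)) = 16*(-12 + (5 + 2*3²)) = 16*(-12 + (5 + 2*9)) = 16*(-12 + (5 + 18)) = 16*(-12 + 23) = 16*11 = 176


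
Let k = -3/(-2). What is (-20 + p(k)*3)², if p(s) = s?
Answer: 961/4 ≈ 240.25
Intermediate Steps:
k = 3/2 (k = -3*(-½) = 3/2 ≈ 1.5000)
(-20 + p(k)*3)² = (-20 + (3/2)*3)² = (-20 + 9/2)² = (-31/2)² = 961/4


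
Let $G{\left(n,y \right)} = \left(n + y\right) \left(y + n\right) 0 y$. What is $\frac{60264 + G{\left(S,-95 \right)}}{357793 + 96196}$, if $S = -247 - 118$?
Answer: $\frac{60264}{453989} \approx 0.13274$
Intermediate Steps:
$S = -365$ ($S = -247 - 118 = -365$)
$G{\left(n,y \right)} = 0$ ($G{\left(n,y \right)} = \left(n + y\right) \left(n + y\right) 0 y = \left(n + y\right)^{2} \cdot 0 y = 0 y = 0$)
$\frac{60264 + G{\left(S,-95 \right)}}{357793 + 96196} = \frac{60264 + 0}{357793 + 96196} = \frac{60264}{453989}$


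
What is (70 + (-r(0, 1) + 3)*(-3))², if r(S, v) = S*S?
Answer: 3721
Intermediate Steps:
r(S, v) = S²
(70 + (-r(0, 1) + 3)*(-3))² = (70 + (-1*0² + 3)*(-3))² = (70 + (-1*0 + 3)*(-3))² = (70 + (0 + 3)*(-3))² = (70 + 3*(-3))² = (70 - 9)² = 61² = 3721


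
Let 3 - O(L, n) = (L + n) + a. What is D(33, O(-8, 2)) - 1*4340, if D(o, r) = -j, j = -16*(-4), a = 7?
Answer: -4404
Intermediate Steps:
j = 64 (j = -8*(-8) = 64)
O(L, n) = -4 - L - n (O(L, n) = 3 - ((L + n) + 7) = 3 - (7 + L + n) = 3 + (-7 - L - n) = -4 - L - n)
D(o, r) = -64 (D(o, r) = -1*64 = -64)
D(33, O(-8, 2)) - 1*4340 = -64 - 1*4340 = -64 - 4340 = -4404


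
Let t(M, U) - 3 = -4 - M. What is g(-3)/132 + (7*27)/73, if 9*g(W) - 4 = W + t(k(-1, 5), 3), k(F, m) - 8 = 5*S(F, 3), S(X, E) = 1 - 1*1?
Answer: 55987/21681 ≈ 2.5823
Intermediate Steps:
S(X, E) = 0 (S(X, E) = 1 - 1 = 0)
k(F, m) = 8 (k(F, m) = 8 + 5*0 = 8 + 0 = 8)
t(M, U) = -1 - M (t(M, U) = 3 + (-4 - M) = -1 - M)
g(W) = -5/9 + W/9 (g(W) = 4/9 + (W + (-1 - 1*8))/9 = 4/9 + (W + (-1 - 8))/9 = 4/9 + (W - 9)/9 = 4/9 + (-9 + W)/9 = 4/9 + (-1 + W/9) = -5/9 + W/9)
g(-3)/132 + (7*27)/73 = (-5/9 + (⅑)*(-3))/132 + (7*27)/73 = (-5/9 - ⅓)*(1/132) + 189*(1/73) = -8/9*1/132 + 189/73 = -2/297 + 189/73 = 55987/21681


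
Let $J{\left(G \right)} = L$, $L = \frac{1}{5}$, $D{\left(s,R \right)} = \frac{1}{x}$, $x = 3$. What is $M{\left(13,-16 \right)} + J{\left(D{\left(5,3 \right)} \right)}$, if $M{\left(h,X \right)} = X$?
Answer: $- \frac{79}{5} \approx -15.8$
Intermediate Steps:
$D{\left(s,R \right)} = \frac{1}{3}$
$L = \frac{1}{5} \approx 0.2$
$J{\left(G \right)} = \frac{1}{5}$
$M{\left(13,-16 \right)} + J{\left(D{\left(5,3 \right)} \right)} = -16 + \frac{1}{5} = - \frac{79}{5}$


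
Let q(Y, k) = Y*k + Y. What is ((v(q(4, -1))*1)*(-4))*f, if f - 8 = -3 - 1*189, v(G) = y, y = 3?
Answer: 2208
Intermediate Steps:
q(Y, k) = Y + Y*k
v(G) = 3
f = -184 (f = 8 + (-3 - 1*189) = 8 + (-3 - 189) = 8 - 192 = -184)
((v(q(4, -1))*1)*(-4))*f = ((3*1)*(-4))*(-184) = (3*(-4))*(-184) = -12*(-184) = 2208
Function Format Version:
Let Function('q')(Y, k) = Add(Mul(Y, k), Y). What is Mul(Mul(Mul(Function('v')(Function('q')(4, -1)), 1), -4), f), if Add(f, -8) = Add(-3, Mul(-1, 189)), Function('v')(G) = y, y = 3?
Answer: 2208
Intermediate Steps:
Function('q')(Y, k) = Add(Y, Mul(Y, k))
Function('v')(G) = 3
f = -184 (f = Add(8, Add(-3, Mul(-1, 189))) = Add(8, Add(-3, -189)) = Add(8, -192) = -184)
Mul(Mul(Mul(Function('v')(Function('q')(4, -1)), 1), -4), f) = Mul(Mul(Mul(3, 1), -4), -184) = Mul(Mul(3, -4), -184) = Mul(-12, -184) = 2208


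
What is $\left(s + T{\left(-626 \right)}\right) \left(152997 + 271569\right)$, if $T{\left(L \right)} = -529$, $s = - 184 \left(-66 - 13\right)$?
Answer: $5946895962$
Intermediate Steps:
$s = 14536$ ($s = \left(-184\right) \left(-79\right) = 14536$)
$\left(s + T{\left(-626 \right)}\right) \left(152997 + 271569\right) = \left(14536 - 529\right) \left(152997 + 271569\right) = 14007 \cdot 424566 = 5946895962$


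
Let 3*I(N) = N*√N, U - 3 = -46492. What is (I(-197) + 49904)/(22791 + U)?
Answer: -24952/11849 + 197*I*√197/71094 ≈ -2.1058 + 0.038893*I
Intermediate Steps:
U = -46489 (U = 3 - 46492 = -46489)
I(N) = N^(3/2)/3 (I(N) = (N*√N)/3 = N^(3/2)/3)
(I(-197) + 49904)/(22791 + U) = ((-197)^(3/2)/3 + 49904)/(22791 - 46489) = ((-197*I*√197)/3 + 49904)/(-23698) = (-197*I*√197/3 + 49904)*(-1/23698) = (49904 - 197*I*√197/3)*(-1/23698) = -24952/11849 + 197*I*√197/71094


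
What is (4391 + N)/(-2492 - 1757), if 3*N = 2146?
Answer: -15319/12747 ≈ -1.2018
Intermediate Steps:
N = 2146/3 (N = (1/3)*2146 = 2146/3 ≈ 715.33)
(4391 + N)/(-2492 - 1757) = (4391 + 2146/3)/(-2492 - 1757) = (15319/3)/(-4249) = (15319/3)*(-1/4249) = -15319/12747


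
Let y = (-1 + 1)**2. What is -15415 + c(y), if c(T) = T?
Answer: -15415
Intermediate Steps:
y = 0 (y = 0**2 = 0)
-15415 + c(y) = -15415 + 0 = -15415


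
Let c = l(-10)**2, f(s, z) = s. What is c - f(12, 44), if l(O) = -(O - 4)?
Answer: 184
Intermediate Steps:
l(O) = 4 - O (l(O) = -(-4 + O) = 4 - O)
c = 196 (c = (4 - 1*(-10))**2 = (4 + 10)**2 = 14**2 = 196)
c - f(12, 44) = 196 - 1*12 = 196 - 12 = 184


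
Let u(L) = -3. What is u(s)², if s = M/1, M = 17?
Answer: 9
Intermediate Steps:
s = 17 (s = 17/1 = 17*1 = 17)
u(s)² = (-3)² = 9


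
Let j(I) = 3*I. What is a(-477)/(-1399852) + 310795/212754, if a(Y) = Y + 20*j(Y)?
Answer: 220628752739/148912056204 ≈ 1.4816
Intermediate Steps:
a(Y) = 61*Y (a(Y) = Y + 20*(3*Y) = Y + 60*Y = 61*Y)
a(-477)/(-1399852) + 310795/212754 = (61*(-477))/(-1399852) + 310795/212754 = -29097*(-1/1399852) + 310795*(1/212754) = 29097/1399852 + 310795/212754 = 220628752739/148912056204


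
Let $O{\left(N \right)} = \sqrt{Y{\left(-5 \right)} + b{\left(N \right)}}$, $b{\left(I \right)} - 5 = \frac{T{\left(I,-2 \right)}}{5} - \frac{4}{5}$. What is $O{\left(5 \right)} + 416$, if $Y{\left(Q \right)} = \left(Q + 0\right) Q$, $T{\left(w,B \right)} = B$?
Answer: $416 + \frac{12 \sqrt{5}}{5} \approx 421.37$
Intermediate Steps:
$Y{\left(Q \right)} = Q^{2}$ ($Y{\left(Q \right)} = Q Q = Q^{2}$)
$b{\left(I \right)} = \frac{19}{5}$ ($b{\left(I \right)} = 5 - \frac{6}{5} = \frac{19}{5}$)
$O{\left(N \right)} = \frac{12 \sqrt{5}}{5}$ ($O{\left(N \right)} = \sqrt{\left(-5\right)^{2} + \frac{19}{5}} = \sqrt{25 + \frac{19}{5}} = \sqrt{\frac{144}{5}} = \frac{12 \sqrt{5}}{5}$)
$O{\left(5 \right)} + 416 = \frac{12 \sqrt{5}}{5} + 416 = 416 + \frac{12 \sqrt{5}}{5}$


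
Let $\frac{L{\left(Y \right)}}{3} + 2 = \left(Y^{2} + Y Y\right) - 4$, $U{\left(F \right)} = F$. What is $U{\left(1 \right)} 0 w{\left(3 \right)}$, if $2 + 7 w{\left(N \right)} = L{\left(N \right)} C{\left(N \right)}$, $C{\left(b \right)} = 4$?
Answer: $0$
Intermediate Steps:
$L{\left(Y \right)} = -18 + 6 Y^{2}$ ($L{\left(Y \right)} = -6 + 3 \left(\left(Y^{2} + Y Y\right) - 4\right) = -6 + 3 \left(\left(Y^{2} + Y^{2}\right) - 4\right) = -6 + 3 \left(2 Y^{2} - 4\right) = -6 + 3 \left(-4 + 2 Y^{2}\right) = -6 + \left(-12 + 6 Y^{2}\right) = -18 + 6 Y^{2}$)
$w{\left(N \right)} = - \frac{74}{7} + \frac{24 N^{2}}{7}$ ($w{\left(N \right)} = - \frac{2}{7} + \frac{\left(-18 + 6 N^{2}\right) 4}{7} = - \frac{2}{7} + \frac{-72 + 24 N^{2}}{7} = - \frac{2}{7} + \left(- \frac{72}{7} + \frac{24 N^{2}}{7}\right) = - \frac{74}{7} + \frac{24 N^{2}}{7}$)
$U{\left(1 \right)} 0 w{\left(3 \right)} = 1 \cdot 0 \left(- \frac{74}{7} + \frac{24 \cdot 3^{2}}{7}\right) = 0 \left(- \frac{74}{7} + \frac{24}{7} \cdot 9\right) = 0 \left(- \frac{74}{7} + \frac{216}{7}\right) = 0 \cdot \frac{142}{7} = 0$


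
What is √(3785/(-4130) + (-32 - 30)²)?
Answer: √2622043662/826 ≈ 61.993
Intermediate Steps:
√(3785/(-4130) + (-32 - 30)²) = √(3785*(-1/4130) + (-62)²) = √(-757/826 + 3844) = √(3174387/826) = √2622043662/826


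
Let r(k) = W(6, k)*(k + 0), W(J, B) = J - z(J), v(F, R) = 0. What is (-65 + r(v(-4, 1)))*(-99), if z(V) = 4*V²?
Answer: 6435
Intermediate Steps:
W(J, B) = J - 4*J²
r(k) = -138*k (r(k) = (6*(1 - 4*6))*(k + 0) = (6*(1 - 24))*k = (6*(-23))*k = -138*k)
(-65 + r(v(-4, 1)))*(-99) = (-65 - 138*0)*(-99) = (-65 + 0)*(-99) = -65*(-99) = 6435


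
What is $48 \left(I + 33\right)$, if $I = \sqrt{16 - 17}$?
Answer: $1584 + 48 i \approx 1584.0 + 48.0 i$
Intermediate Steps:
$I = i$ ($I = \sqrt{-1} = i \approx 1.0 i$)
$48 \left(I + 33\right) = 48 \left(i + 33\right) = 48 \left(33 + i\right) = 1584 + 48 i$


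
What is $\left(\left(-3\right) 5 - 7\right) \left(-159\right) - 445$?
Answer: $3053$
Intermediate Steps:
$\left(\left(-3\right) 5 - 7\right) \left(-159\right) - 445 = \left(-15 - 7\right) \left(-159\right) - 445 = \left(-22\right) \left(-159\right) - 445 = 3498 - 445 = 3053$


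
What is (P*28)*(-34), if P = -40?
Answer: 38080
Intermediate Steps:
(P*28)*(-34) = -40*28*(-34) = -1120*(-34) = 38080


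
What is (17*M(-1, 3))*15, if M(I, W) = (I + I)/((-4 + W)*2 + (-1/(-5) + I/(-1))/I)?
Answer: 1275/8 ≈ 159.38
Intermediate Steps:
M(I, W) = 2*I/(-8 + 2*W + (⅕ - I)/I) (M(I, W) = (2*I)/((-8 + 2*W) + (-1*(-⅕) + I*(-1))/I) = (2*I)/((-8 + 2*W) + (⅕ - I)/I) = (2*I)/(-8 + 2*W + (⅕ - I)/I) = 2*I/(-8 + 2*W + (⅕ - I)/I))
(17*M(-1, 3))*15 = (17*(10*(-1)²/(1 - 45*(-1) + 10*(-1)*3)))*15 = (17*(10*1/(1 + 45 - 30)))*15 = (17*(10*1/16))*15 = (17*(10*1*(1/16)))*15 = (17*(5/8))*15 = (85/8)*15 = 1275/8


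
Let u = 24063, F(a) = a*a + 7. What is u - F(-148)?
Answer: 2152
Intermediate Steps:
F(a) = 7 + a² (F(a) = a² + 7 = 7 + a²)
u - F(-148) = 24063 - (7 + (-148)²) = 24063 - (7 + 21904) = 24063 - 1*21911 = 24063 - 21911 = 2152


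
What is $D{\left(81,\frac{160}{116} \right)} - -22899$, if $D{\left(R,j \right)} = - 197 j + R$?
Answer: $\frac{658540}{29} \approx 22708.0$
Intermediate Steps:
$D{\left(R,j \right)} = R - 197 j$
$D{\left(81,\frac{160}{116} \right)} - -22899 = \left(81 - 197 \cdot \frac{160}{116}\right) - -22899 = \left(81 - 197 \cdot 160 \cdot \frac{1}{116}\right) + 22899 = \left(81 - \frac{7880}{29}\right) + 22899 = - \frac{5531}{29} + 22899 = \frac{658540}{29}$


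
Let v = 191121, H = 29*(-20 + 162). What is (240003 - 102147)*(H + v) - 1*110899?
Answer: 26914756685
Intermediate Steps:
H = 4118 (H = 29*142 = 4118)
(240003 - 102147)*(H + v) - 1*110899 = (240003 - 102147)*(4118 + 191121) - 1*110899 = 137856*195239 - 110899 = 26914867584 - 110899 = 26914756685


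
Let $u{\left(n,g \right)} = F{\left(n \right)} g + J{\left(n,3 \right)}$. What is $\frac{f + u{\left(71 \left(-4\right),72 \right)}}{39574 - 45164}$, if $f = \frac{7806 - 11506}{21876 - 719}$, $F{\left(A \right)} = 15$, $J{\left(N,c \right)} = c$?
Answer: $- \frac{22909331}{118267630} \approx -0.19371$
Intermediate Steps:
$u{\left(n,g \right)} = 3 + 15 g$ ($u{\left(n,g \right)} = 15 g + 3 = 3 + 15 g$)
$f = - \frac{3700}{21157}$ ($f = \frac{7806 - 11506}{21157} = \left(7806 - 11506\right) \frac{1}{21157} = \left(-3700\right) \frac{1}{21157} = - \frac{3700}{21157} \approx -0.17488$)
$\frac{f + u{\left(71 \left(-4\right),72 \right)}}{39574 - 45164} = \frac{- \frac{3700}{21157} + \left(3 + 15 \cdot 72\right)}{39574 - 45164} = \frac{- \frac{3700}{21157} + \left(3 + 1080\right)}{-5590} = \left(- \frac{3700}{21157} + 1083\right) \left(- \frac{1}{5590}\right) = \frac{22909331}{21157} \left(- \frac{1}{5590}\right) = - \frac{22909331}{118267630}$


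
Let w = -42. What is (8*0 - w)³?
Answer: 74088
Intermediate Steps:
(8*0 - w)³ = (8*0 - 1*(-42))³ = (0 + 42)³ = 42³ = 74088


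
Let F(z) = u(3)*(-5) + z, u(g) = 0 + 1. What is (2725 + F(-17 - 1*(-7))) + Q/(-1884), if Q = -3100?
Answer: 1277185/471 ≈ 2711.6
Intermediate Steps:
u(g) = 1
F(z) = -5 + z (F(z) = 1*(-5) + z = -5 + z)
(2725 + F(-17 - 1*(-7))) + Q/(-1884) = (2725 + (-5 + (-17 - 1*(-7)))) - 3100/(-1884) = (2725 + (-5 + (-17 + 7))) - 3100*(-1/1884) = (2725 + (-5 - 10)) + 775/471 = (2725 - 15) + 775/471 = 2710 + 775/471 = 1277185/471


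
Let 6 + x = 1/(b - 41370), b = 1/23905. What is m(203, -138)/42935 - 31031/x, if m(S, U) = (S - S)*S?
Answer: 30688102764319/5933722999 ≈ 5171.8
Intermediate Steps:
b = 1/23905 ≈ 4.1832e-5
m(S, U) = 0 (m(S, U) = 0*S = 0)
x = -5933722999/988949849 (x = -6 + 1/(1/23905 - 41370) = -6 + 1/(-988949849/23905) = -6 - 23905/988949849 = -5933722999/988949849 ≈ -6.0000)
m(203, -138)/42935 - 31031/x = 0/42935 - 31031/(-5933722999/988949849) = 0*(1/42935) - 31031*(-988949849/5933722999) = 0 + 30688102764319/5933722999 = 30688102764319/5933722999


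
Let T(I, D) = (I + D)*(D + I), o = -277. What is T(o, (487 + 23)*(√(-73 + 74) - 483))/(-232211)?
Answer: -60563733409/232211 ≈ -2.6081e+5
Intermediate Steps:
T(I, D) = (D + I)² (T(I, D) = (D + I)*(D + I) = (D + I)²)
T(o, (487 + 23)*(√(-73 + 74) - 483))/(-232211) = ((487 + 23)*(√(-73 + 74) - 483) - 277)²/(-232211) = (510*(√1 - 483) - 277)²*(-1/232211) = (510*(1 - 483) - 277)²*(-1/232211) = (510*(-482) - 277)²*(-1/232211) = (-245820 - 277)²*(-1/232211) = (-246097)²*(-1/232211) = 60563733409*(-1/232211) = -60563733409/232211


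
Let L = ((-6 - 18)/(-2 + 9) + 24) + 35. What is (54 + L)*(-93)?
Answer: -71331/7 ≈ -10190.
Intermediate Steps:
L = 389/7 (L = (-24/7 + 24) + 35 = 144/7 + 35 = 389/7 ≈ 55.571)
(54 + L)*(-93) = (54 + 389/7)*(-93) = (767/7)*(-93) = -71331/7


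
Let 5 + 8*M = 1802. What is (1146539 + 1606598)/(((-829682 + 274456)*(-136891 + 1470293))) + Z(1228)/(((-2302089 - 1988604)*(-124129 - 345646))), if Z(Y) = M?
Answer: -160847033734179381/43254285760821544070200 ≈ -3.7186e-6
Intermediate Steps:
M = 1797/8 (M = -5/8 + (⅛)*1802 = -5/8 + 901/4 = 1797/8 ≈ 224.63)
Z(Y) = 1797/8
(1146539 + 1606598)/(((-829682 + 274456)*(-136891 + 1470293))) + Z(1228)/(((-2302089 - 1988604)*(-124129 - 345646))) = (1146539 + 1606598)/(((-829682 + 274456)*(-136891 + 1470293))) + 1797/(8*(((-2302089 - 1988604)*(-124129 - 345646)))) = 2753137/((-555226*1333402)) + 1797/(8*((-4290693*(-469775)))) = 2753137/(-740339458852) + (1797/8)/2015660304075 = 2753137*(-1/740339458852) + (1797/8)*(1/2015660304075) = -2753137/740339458852 + 599/5375094144200 = -160847033734179381/43254285760821544070200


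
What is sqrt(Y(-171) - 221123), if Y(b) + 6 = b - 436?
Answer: 2*I*sqrt(55434) ≈ 470.89*I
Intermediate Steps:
Y(b) = -442 + b (Y(b) = -6 + (b - 436) = -6 + (-436 + b) = -442 + b)
sqrt(Y(-171) - 221123) = sqrt((-442 - 171) - 221123) = sqrt(-613 - 221123) = sqrt(-221736) = 2*I*sqrt(55434)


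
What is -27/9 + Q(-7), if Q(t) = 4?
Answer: 1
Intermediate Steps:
-27/9 + Q(-7) = -27/9 + 4 = (1/9)*(-27) + 4 = -3 + 4 = 1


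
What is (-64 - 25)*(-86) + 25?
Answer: 7679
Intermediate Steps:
(-64 - 25)*(-86) + 25 = -89*(-86) + 25 = 7654 + 25 = 7679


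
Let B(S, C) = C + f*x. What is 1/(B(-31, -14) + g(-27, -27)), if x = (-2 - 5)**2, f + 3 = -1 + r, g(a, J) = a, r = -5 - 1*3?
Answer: -1/629 ≈ -0.0015898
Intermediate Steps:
r = -8 (r = -5 - 3 = -8)
f = -12 (f = -3 + (-1 - 8) = -3 - 9 = -12)
x = 49 (x = (-7)**2 = 49)
B(S, C) = -588 + C (B(S, C) = C - 12*49 = C - 588 = -588 + C)
1/(B(-31, -14) + g(-27, -27)) = 1/((-588 - 14) - 27) = 1/(-602 - 27) = 1/(-629) = -1/629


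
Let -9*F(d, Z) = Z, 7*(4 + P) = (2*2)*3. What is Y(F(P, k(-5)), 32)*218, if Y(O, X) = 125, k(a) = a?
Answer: 27250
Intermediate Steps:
P = -16/7 (P = -4 + ((2*2)*3)/7 = -4 + (4*3)/7 = -4 + (⅐)*12 = -4 + 12/7 = -16/7 ≈ -2.2857)
F(d, Z) = -Z/9
Y(F(P, k(-5)), 32)*218 = 125*218 = 27250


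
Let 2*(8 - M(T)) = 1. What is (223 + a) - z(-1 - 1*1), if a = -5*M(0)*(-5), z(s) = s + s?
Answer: 829/2 ≈ 414.50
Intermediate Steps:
M(T) = 15/2 (M(T) = 8 - 1/2*1 = 8 - 1/2 = 15/2)
z(s) = 2*s
a = 375/2 (a = -75*(-5)/2 = -5*(-75/2) = 375/2 ≈ 187.50)
(223 + a) - z(-1 - 1*1) = (223 + 375/2) - 2*(-1 - 1*1) = 821/2 - 2*(-1 - 1) = 821/2 - 2*(-2) = 821/2 - 1*(-4) = 821/2 + 4 = 829/2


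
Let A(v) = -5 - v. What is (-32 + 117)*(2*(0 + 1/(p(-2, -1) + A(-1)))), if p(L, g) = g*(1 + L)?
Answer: -170/3 ≈ -56.667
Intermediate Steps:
(-32 + 117)*(2*(0 + 1/(p(-2, -1) + A(-1)))) = (-32 + 117)*(2*(0 + 1/(-(1 - 2) + (-5 - 1*(-1))))) = 85*(2*(0 + 1/(-1*(-1) + (-5 + 1)))) = 85*(2*(0 + 1/(1 - 4))) = 85*(2*(0 + 1/(-3))) = 85*(2*(0 - ⅓)) = 85*(2*(-⅓)) = 85*(-⅔) = -170/3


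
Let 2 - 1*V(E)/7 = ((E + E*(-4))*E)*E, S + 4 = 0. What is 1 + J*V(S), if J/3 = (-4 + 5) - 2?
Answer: 3991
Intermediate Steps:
S = -4 (S = -4 + 0 = -4)
V(E) = 14 + 21*E**3 (V(E) = 14 - 7*(E + E*(-4))*E*E = 14 - 7*(E - 4*E)*E*E = 14 - 7*(-3*E)*E*E = 14 - 7*(-3*E**2)*E = 14 - (-21)*E**3 = 14 + 21*E**3)
J = -3 (J = 3*((-4 + 5) - 2) = 3*(1 - 2) = 3*(-1) = -3)
1 + J*V(S) = 1 - 3*(14 + 21*(-4)**3) = 1 - 3*(14 + 21*(-64)) = 1 - 3*(14 - 1344) = 1 - 3*(-1330) = 1 + 3990 = 3991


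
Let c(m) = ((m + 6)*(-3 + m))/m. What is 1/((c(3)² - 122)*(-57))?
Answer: 1/6954 ≈ 0.00014380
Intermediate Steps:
c(m) = (-3 + m)*(6 + m)/m (c(m) = ((6 + m)*(-3 + m))/m = ((-3 + m)*(6 + m))/m = (-3 + m)*(6 + m)/m)
1/((c(3)² - 122)*(-57)) = 1/(((3 + 3 - 18/3)² - 122)*(-57)) = 1/(((3 + 3 - 18*⅓)² - 122)*(-57)) = 1/(((3 + 3 - 6)² - 122)*(-57)) = 1/((0² - 122)*(-57)) = 1/((0 - 122)*(-57)) = 1/(-122*(-57)) = 1/6954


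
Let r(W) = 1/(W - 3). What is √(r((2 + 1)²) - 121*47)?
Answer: I*√204726/6 ≈ 75.411*I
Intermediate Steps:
r(W) = 1/(-3 + W)
√(r((2 + 1)²) - 121*47) = √(1/(-3 + (2 + 1)²) - 121*47) = √(1/(-3 + 3²) - 5687) = √(1/(-3 + 9) - 5687) = √(1/6 - 5687) = √(⅙ - 5687) = √(-34121/6) = I*√204726/6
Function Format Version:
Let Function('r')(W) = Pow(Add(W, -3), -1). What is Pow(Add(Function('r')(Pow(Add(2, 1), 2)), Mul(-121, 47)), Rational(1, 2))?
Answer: Mul(Rational(1, 6), I, Pow(204726, Rational(1, 2))) ≈ Mul(75.411, I)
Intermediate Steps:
Function('r')(W) = Pow(Add(-3, W), -1)
Pow(Add(Function('r')(Pow(Add(2, 1), 2)), Mul(-121, 47)), Rational(1, 2)) = Pow(Add(Pow(Add(-3, Pow(Add(2, 1), 2)), -1), Mul(-121, 47)), Rational(1, 2)) = Pow(Add(Pow(Add(-3, Pow(3, 2)), -1), -5687), Rational(1, 2)) = Pow(Add(Pow(Add(-3, 9), -1), -5687), Rational(1, 2)) = Pow(Add(Pow(6, -1), -5687), Rational(1, 2)) = Pow(Add(Rational(1, 6), -5687), Rational(1, 2)) = Pow(Rational(-34121, 6), Rational(1, 2)) = Mul(Rational(1, 6), I, Pow(204726, Rational(1, 2)))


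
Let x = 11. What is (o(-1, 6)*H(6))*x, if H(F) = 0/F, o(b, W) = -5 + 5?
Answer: 0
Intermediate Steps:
o(b, W) = 0
H(F) = 0
(o(-1, 6)*H(6))*x = (0*0)*11 = 0*11 = 0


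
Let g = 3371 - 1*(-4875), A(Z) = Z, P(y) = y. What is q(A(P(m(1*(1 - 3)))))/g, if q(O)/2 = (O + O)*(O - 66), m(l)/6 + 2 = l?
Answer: 4320/4123 ≈ 1.0478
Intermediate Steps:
m(l) = -12 + 6*l
q(O) = 4*O*(-66 + O) (q(O) = 2*((O + O)*(O - 66)) = 2*((2*O)*(-66 + O)) = 2*(2*O*(-66 + O)) = 4*O*(-66 + O))
g = 8246 (g = 3371 + 4875 = 8246)
q(A(P(m(1*(1 - 3)))))/g = (4*(-12 + 6*(1*(1 - 3)))*(-66 + (-12 + 6*(1*(1 - 3)))))/8246 = (4*(-12 + 6*(1*(-2)))*(-66 + (-12 + 6*(1*(-2)))))*(1/8246) = (4*(-12 + 6*(-2))*(-66 + (-12 + 6*(-2))))*(1/8246) = (4*(-12 - 12)*(-66 + (-12 - 12)))*(1/8246) = (4*(-24)*(-66 - 24))*(1/8246) = (4*(-24)*(-90))*(1/8246) = 8640*(1/8246) = 4320/4123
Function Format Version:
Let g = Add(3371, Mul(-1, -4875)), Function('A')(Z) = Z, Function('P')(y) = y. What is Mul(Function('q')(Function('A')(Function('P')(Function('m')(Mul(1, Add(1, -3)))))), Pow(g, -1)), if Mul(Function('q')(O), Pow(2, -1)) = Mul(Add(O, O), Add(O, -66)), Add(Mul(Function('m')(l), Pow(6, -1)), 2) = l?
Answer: Rational(4320, 4123) ≈ 1.0478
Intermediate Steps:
Function('m')(l) = Add(-12, Mul(6, l))
Function('q')(O) = Mul(4, O, Add(-66, O)) (Function('q')(O) = Mul(2, Mul(Add(O, O), Add(O, -66))) = Mul(2, Mul(Mul(2, O), Add(-66, O))) = Mul(2, Mul(2, O, Add(-66, O))) = Mul(4, O, Add(-66, O)))
g = 8246 (g = Add(3371, 4875) = 8246)
Mul(Function('q')(Function('A')(Function('P')(Function('m')(Mul(1, Add(1, -3)))))), Pow(g, -1)) = Mul(Mul(4, Add(-12, Mul(6, Mul(1, Add(1, -3)))), Add(-66, Add(-12, Mul(6, Mul(1, Add(1, -3)))))), Pow(8246, -1)) = Mul(Mul(4, Add(-12, Mul(6, Mul(1, -2))), Add(-66, Add(-12, Mul(6, Mul(1, -2))))), Rational(1, 8246)) = Mul(Mul(4, Add(-12, Mul(6, -2)), Add(-66, Add(-12, Mul(6, -2)))), Rational(1, 8246)) = Mul(Mul(4, Add(-12, -12), Add(-66, Add(-12, -12))), Rational(1, 8246)) = Mul(Mul(4, -24, Add(-66, -24)), Rational(1, 8246)) = Mul(Mul(4, -24, -90), Rational(1, 8246)) = Mul(8640, Rational(1, 8246)) = Rational(4320, 4123)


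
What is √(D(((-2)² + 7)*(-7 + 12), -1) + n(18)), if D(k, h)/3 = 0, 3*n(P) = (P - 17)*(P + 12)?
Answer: √10 ≈ 3.1623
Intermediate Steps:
n(P) = (-17 + P)*(12 + P)/3 (n(P) = ((P - 17)*(P + 12))/3 = ((-17 + P)*(12 + P))/3 = (-17 + P)*(12 + P)/3)
D(k, h) = 0 (D(k, h) = 3*0 = 0)
√(D(((-2)² + 7)*(-7 + 12), -1) + n(18)) = √(0 + (-68 - 5/3*18 + (⅓)*18²)) = √(0 + (-68 - 30 + (⅓)*324)) = √(0 + (-68 - 30 + 108)) = √(0 + 10) = √10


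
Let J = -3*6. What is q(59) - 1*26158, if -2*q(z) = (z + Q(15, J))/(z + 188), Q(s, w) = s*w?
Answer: -12921841/494 ≈ -26158.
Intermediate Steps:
J = -18
q(z) = -(-270 + z)/(2*(188 + z)) (q(z) = -(z + 15*(-18))/(2*(z + 188)) = -(z - 270)/(2*(188 + z)) = -(-270 + z)/(2*(188 + z)))
q(59) - 1*26158 = (270 - 1*59)/(2*(188 + 59)) - 1*26158 = (½)*(270 - 59)/247 - 26158 = (½)*(1/247)*211 - 26158 = 211/494 - 26158 = -12921841/494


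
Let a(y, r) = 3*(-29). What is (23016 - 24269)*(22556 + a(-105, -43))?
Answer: -28153657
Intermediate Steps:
a(y, r) = -87
(23016 - 24269)*(22556 + a(-105, -43)) = (23016 - 24269)*(22556 - 87) = -1253*22469 = -28153657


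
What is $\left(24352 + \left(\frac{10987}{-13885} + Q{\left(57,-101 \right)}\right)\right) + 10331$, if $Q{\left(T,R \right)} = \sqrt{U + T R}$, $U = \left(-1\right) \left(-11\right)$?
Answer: $\frac{481562468}{13885} + 13 i \sqrt{34} \approx 34682.0 + 75.802 i$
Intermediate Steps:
$U = 11$
$Q{\left(T,R \right)} = \sqrt{11 + R T}$ ($Q{\left(T,R \right)} = \sqrt{11 + T R} = \sqrt{11 + R T}$)
$\left(24352 + \left(\frac{10987}{-13885} + Q{\left(57,-101 \right)}\right)\right) + 10331 = \left(24352 + \left(\frac{10987}{-13885} + \sqrt{11 - 5757}\right)\right) + 10331 = \left(24352 + \left(10987 \left(- \frac{1}{13885}\right) + \sqrt{11 - 5757}\right)\right) + 10331 = \left(24352 - \left(\frac{10987}{13885} - \sqrt{-5746}\right)\right) + 10331 = \left(24352 - \left(\frac{10987}{13885} - 13 i \sqrt{34}\right)\right) + 10331 = \left(\frac{338116533}{13885} + 13 i \sqrt{34}\right) + 10331 = \frac{481562468}{13885} + 13 i \sqrt{34}$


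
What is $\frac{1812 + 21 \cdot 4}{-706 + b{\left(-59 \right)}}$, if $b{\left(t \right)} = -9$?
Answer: $- \frac{1896}{715} \approx -2.6517$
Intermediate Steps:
$\frac{1812 + 21 \cdot 4}{-706 + b{\left(-59 \right)}} = \frac{1812 + 21 \cdot 4}{-706 - 9} = \frac{1812 + 84}{-715} = 1896 \left(- \frac{1}{715}\right) = - \frac{1896}{715}$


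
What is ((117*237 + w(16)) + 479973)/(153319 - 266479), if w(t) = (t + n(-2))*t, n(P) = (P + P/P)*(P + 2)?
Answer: -253979/56580 ≈ -4.4888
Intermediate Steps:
n(P) = (1 + P)*(2 + P) (n(P) = (P + 1)*(2 + P) = (1 + P)*(2 + P))
w(t) = t**2 (w(t) = (t + (2 + (-2)**2 + 3*(-2)))*t = (t + (2 + 4 - 6))*t = (t + 0)*t = t*t = t**2)
((117*237 + w(16)) + 479973)/(153319 - 266479) = ((117*237 + 16**2) + 479973)/(153319 - 266479) = ((27729 + 256) + 479973)/(-113160) = (27985 + 479973)*(-1/113160) = 507958*(-1/113160) = -253979/56580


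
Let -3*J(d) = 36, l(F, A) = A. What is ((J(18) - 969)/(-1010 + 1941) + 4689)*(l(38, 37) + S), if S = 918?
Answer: 4168076490/931 ≈ 4.4770e+6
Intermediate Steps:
J(d) = -12 (J(d) = -⅓*36 = -12)
((J(18) - 969)/(-1010 + 1941) + 4689)*(l(38, 37) + S) = ((-12 - 969)/(-1010 + 1941) + 4689)*(37 + 918) = (-981/931 + 4689)*955 = (4364478/931)*955 = 4168076490/931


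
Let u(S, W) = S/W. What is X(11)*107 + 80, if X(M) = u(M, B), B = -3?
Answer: -937/3 ≈ -312.33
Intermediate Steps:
X(M) = -M/3 (X(M) = M/(-3) = M*(-⅓) = -M/3)
X(11)*107 + 80 = -⅓*11*107 + 80 = -11/3*107 + 80 = -1177/3 + 80 = -937/3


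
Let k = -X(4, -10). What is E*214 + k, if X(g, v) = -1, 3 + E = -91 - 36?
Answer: -27819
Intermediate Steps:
E = -130 (E = -3 + (-91 - 36) = -3 - 127 = -130)
k = 1 (k = -1*(-1) = 1)
E*214 + k = -130*214 + 1 = -27820 + 1 = -27819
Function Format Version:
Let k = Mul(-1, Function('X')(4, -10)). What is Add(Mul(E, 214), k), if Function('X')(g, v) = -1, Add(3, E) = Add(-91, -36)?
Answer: -27819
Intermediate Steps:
E = -130 (E = Add(-3, Add(-91, -36)) = Add(-3, -127) = -130)
k = 1 (k = Mul(-1, -1) = 1)
Add(Mul(E, 214), k) = Add(Mul(-130, 214), 1) = Add(-27820, 1) = -27819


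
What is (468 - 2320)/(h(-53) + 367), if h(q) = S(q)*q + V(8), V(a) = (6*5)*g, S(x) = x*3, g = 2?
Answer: -926/4427 ≈ -0.20917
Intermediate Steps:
S(x) = 3*x
V(a) = 60 (V(a) = (6*5)*2 = 30*2 = 60)
h(q) = 60 + 3*q² (h(q) = (3*q)*q + 60 = 3*q² + 60 = 60 + 3*q²)
(468 - 2320)/(h(-53) + 367) = (468 - 2320)/((60 + 3*(-53)²) + 367) = -1852/((60 + 3*2809) + 367) = -1852/((60 + 8427) + 367) = -1852/(8487 + 367) = -1852/8854 = -1852*1/8854 = -926/4427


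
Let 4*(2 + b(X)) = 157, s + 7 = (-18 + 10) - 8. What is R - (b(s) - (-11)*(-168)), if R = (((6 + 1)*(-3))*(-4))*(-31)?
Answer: -3173/4 ≈ -793.25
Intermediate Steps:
s = -23 (s = -7 + ((-18 + 10) - 8) = -7 + (-8 - 8) = -7 - 16 = -23)
b(X) = 149/4 (b(X) = -2 + (¼)*157 = -2 + 157/4 = 149/4)
R = -2604 (R = ((7*(-3))*(-4))*(-31) = -21*(-4)*(-31) = 84*(-31) = -2604)
R - (b(s) - (-11)*(-168)) = -2604 - (149/4 - (-11)*(-168)) = -2604 - (149/4 - 1*1848) = -2604 - (149/4 - 1848) = -2604 - 1*(-7243/4) = -2604 + 7243/4 = -3173/4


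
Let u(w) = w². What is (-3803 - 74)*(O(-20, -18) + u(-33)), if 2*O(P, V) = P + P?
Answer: -4144513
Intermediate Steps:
O(P, V) = P (O(P, V) = (P + P)/2 = (2*P)/2 = P)
(-3803 - 74)*(O(-20, -18) + u(-33)) = (-3803 - 74)*(-20 + (-33)²) = -3877*(-20 + 1089) = -3877*1069 = -4144513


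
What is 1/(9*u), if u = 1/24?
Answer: 8/3 ≈ 2.6667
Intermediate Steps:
u = 1/24 ≈ 0.041667
1/(9*u) = 1/(9*(1/24)) = 1/(3/8) = 8/3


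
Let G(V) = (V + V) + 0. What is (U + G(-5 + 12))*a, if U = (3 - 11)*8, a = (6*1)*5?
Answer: -1500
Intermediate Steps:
a = 30 (a = 6*5 = 30)
U = -64 (U = -8*8 = -64)
G(V) = 2*V (G(V) = 2*V + 0 = 2*V)
(U + G(-5 + 12))*a = (-64 + 2*(-5 + 12))*30 = (-64 + 2*7)*30 = (-64 + 14)*30 = -50*30 = -1500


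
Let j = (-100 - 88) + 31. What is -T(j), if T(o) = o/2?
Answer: 157/2 ≈ 78.500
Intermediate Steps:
j = -157 (j = -188 + 31 = -157)
T(o) = o/2 (T(o) = o*(½) = o/2)
-T(j) = -(-157)/2 = -1*(-157/2) = 157/2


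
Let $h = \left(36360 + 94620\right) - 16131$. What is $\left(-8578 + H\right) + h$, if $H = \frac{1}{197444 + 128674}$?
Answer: $\frac{34656885979}{326118} \approx 1.0627 \cdot 10^{5}$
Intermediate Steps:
$h = 114849$ ($h = 130980 - 16131 = 114849$)
$H = \frac{1}{326118} \approx 3.0664 \cdot 10^{-6}$
$\left(-8578 + H\right) + h = \left(-8578 + \frac{1}{326118}\right) + 114849 = - \frac{2797440203}{326118} + 114849 = \frac{34656885979}{326118}$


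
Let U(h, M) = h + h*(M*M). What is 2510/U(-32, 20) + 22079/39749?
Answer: 91773869/255029584 ≈ 0.35986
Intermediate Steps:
U(h, M) = h + h*M**2
2510/U(-32, 20) + 22079/39749 = 2510/((-32*(1 + 20**2))) + 22079/39749 = 2510/((-32*(1 + 400))) + 22079*(1/39749) = 2510/((-32*401)) + 22079/39749 = 2510/(-12832) + 22079/39749 = 2510*(-1/12832) + 22079/39749 = -1255/6416 + 22079/39749 = 91773869/255029584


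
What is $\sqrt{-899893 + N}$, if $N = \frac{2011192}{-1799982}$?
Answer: $\frac{i \sqrt{8998761195477049}}{99999} \approx 948.63 i$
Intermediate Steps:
$N = - \frac{1005596}{899991}$ ($N = 2011192 \left(- \frac{1}{1799982}\right) = - \frac{1005596}{899991} \approx -1.1173$)
$\sqrt{-899893 + N} = \sqrt{-899893 - \frac{1005596}{899991}} = \sqrt{- \frac{809896606559}{899991}} = \frac{i \sqrt{8998761195477049}}{99999}$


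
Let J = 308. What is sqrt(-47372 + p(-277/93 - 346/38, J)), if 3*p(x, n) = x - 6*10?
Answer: 2*I*sqrt(36996024154)/1767 ≈ 217.71*I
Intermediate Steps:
p(x, n) = -20 + x/3 (p(x, n) = (x - 6*10)/3 = (x - 60)/3 = (-60 + x)/3 = -20 + x/3)
sqrt(-47372 + p(-277/93 - 346/38, J)) = sqrt(-47372 + (-20 + (-277/93 - 346/38)/3)) = sqrt(-47372 + (-20 + (-277*1/93 - 346*1/38)/3)) = sqrt(-47372 + (-20 + (-277/93 - 173/19)/3)) = sqrt(-47372 + (-20 + (1/3)*(-21352/1767))) = sqrt(-47372 + (-20 - 21352/5301)) = sqrt(-47372 - 127372/5301) = sqrt(-251246344/5301) = 2*I*sqrt(36996024154)/1767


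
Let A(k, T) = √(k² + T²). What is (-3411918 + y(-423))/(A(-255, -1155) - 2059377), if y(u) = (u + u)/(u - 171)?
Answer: 77290647742373/46651354519869 + 562966235*√6218/46651354519869 ≈ 1.6577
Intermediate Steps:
A(k, T) = √(T² + k²)
y(u) = 2*u/(-171 + u) (y(u) = (2*u)/(-171 + u) = 2*u/(-171 + u))
(-3411918 + y(-423))/(A(-255, -1155) - 2059377) = (-3411918 + 2*(-423)/(-171 - 423))/(√((-1155)² + (-255)²) - 2059377) = (-3411918 + 2*(-423)/(-594))/(√(1334025 + 65025) - 2059377) = (-3411918 + 2*(-423)*(-1/594))/(√1399050 - 2059377) = (-3411918 + 47/33)/(15*√6218 - 2059377) = -112593247/(33*(-2059377 + 15*√6218))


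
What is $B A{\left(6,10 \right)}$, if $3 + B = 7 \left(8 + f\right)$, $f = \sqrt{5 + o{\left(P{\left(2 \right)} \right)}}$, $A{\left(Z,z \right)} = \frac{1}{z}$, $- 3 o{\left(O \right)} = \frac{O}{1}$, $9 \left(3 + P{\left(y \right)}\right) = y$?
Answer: $\frac{53}{10} + \frac{14 \sqrt{30}}{45} \approx 7.004$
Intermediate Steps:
$P{\left(y \right)} = -3 + \frac{y}{9}$
$o{\left(O \right)} = - \frac{O}{3}$ ($o{\left(O \right)} = - \frac{O 1^{-1}}{3} = - \frac{O 1}{3} = - \frac{O}{3}$)
$f = \frac{4 \sqrt{30}}{9}$ ($f = \sqrt{5 - \frac{-3 + \frac{1}{9} \cdot 2}{3}} = \sqrt{5 - \frac{-3 + \frac{2}{9}}{3}} = \sqrt{5 - - \frac{25}{27}} = \sqrt{5 + \frac{25}{27}} = \sqrt{\frac{160}{27}} = \frac{4 \sqrt{30}}{9} \approx 2.4343$)
$B = 53 + \frac{28 \sqrt{30}}{9}$ ($B = -3 + 7 \left(8 + \frac{4 \sqrt{30}}{9}\right) = -3 + \left(56 + \frac{28 \sqrt{30}}{9}\right) = 53 + \frac{28 \sqrt{30}}{9} \approx 70.04$)
$B A{\left(6,10 \right)} = \frac{53 + \frac{28 \sqrt{30}}{9}}{10} = \left(53 + \frac{28 \sqrt{30}}{9}\right) \frac{1}{10} = \frac{53}{10} + \frac{14 \sqrt{30}}{45}$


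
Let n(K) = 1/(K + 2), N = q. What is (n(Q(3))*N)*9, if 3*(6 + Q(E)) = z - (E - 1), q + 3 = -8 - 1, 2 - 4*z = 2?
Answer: 162/7 ≈ 23.143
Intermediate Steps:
z = 0 (z = 1/2 - 1/4*2 = 1/2 - 1/2 = 0)
q = -12 (q = -3 + (-8 - 1) = -3 - 9 = -12)
Q(E) = -17/3 - E/3 (Q(E) = -6 + (0 - (E - 1))/3 = -6 + (0 - (-1 + E))/3 = -6 + (0 + (1 - E))/3 = -6 + (1 - E)/3 = -6 + (1/3 - E/3) = -17/3 - E/3)
N = -12
n(K) = 1/(2 + K)
(n(Q(3))*N)*9 = (-12/(2 + (-17/3 - 1/3*3)))*9 = (-12/(2 + (-17/3 - 1)))*9 = (-12/(2 - 20/3))*9 = (-12/(-14/3))*9 = -3/14*(-12)*9 = (18/7)*9 = 162/7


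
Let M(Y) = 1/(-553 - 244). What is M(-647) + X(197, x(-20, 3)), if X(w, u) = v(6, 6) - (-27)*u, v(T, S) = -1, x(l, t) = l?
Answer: -431178/797 ≈ -541.00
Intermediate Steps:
X(w, u) = -1 + 27*u (X(w, u) = -1 - (-27)*u = -1 + 27*u)
M(Y) = -1/797 (M(Y) = 1/(-797) = -1/797)
M(-647) + X(197, x(-20, 3)) = -1/797 + (-1 + 27*(-20)) = -1/797 + (-1 - 540) = -1/797 - 541 = -431178/797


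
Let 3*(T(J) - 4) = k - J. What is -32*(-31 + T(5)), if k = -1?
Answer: 928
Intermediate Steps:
T(J) = 11/3 - J/3 (T(J) = 4 + (-1 - J)/3 = 4 + (-⅓ - J/3) = 11/3 - J/3)
-32*(-31 + T(5)) = -32*(-31 + (11/3 - ⅓*5)) = -32*(-31 + (11/3 - 5/3)) = -32*(-31 + 2) = -32*(-29) = 928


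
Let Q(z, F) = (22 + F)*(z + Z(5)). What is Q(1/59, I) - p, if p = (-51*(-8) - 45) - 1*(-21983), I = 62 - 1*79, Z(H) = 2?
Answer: -1317819/59 ≈ -22336.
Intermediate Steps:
I = -17 (I = 62 - 79 = -17)
Q(z, F) = (2 + z)*(22 + F) (Q(z, F) = (22 + F)*(z + 2) = (22 + F)*(2 + z) = (2 + z)*(22 + F))
p = 22346 (p = (408 - 45) + 21983 = 363 + 21983 = 22346)
Q(1/59, I) - p = (44 + 2*(-17) + 22/59 - 17/59) - 1*22346 = (44 - 34 + 22*(1/59) - 17*1/59) - 22346 = (44 - 34 + 22/59 - 17/59) - 22346 = 595/59 - 22346 = -1317819/59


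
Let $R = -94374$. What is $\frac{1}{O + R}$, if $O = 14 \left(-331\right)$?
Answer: $- \frac{1}{99008} \approx -1.01 \cdot 10^{-5}$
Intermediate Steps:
$O = -4634$
$\frac{1}{O + R} = \frac{1}{-4634 - 94374} = \frac{1}{-99008} = - \frac{1}{99008}$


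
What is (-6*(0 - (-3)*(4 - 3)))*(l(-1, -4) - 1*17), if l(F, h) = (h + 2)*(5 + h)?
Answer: 342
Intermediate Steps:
l(F, h) = (2 + h)*(5 + h)
(-6*(0 - (-3)*(4 - 3)))*(l(-1, -4) - 1*17) = (-6*(0 - (-3)*(4 - 3)))*((10 + (-4)² + 7*(-4)) - 1*17) = (-6*(0 - (-3)))*((10 + 16 - 28) - 17) = (-6*(0 - 1*(-3)))*(-2 - 17) = -6*(0 + 3)*(-19) = -6*3*(-19) = -18*(-19) = 342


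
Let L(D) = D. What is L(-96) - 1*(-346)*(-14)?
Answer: -4940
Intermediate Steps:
L(-96) - 1*(-346)*(-14) = -96 - 1*(-346)*(-14) = -96 + 346*(-14) = -96 - 4844 = -4940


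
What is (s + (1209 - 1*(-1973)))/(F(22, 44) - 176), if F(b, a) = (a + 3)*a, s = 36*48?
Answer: 2455/946 ≈ 2.5951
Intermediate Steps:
s = 1728
F(b, a) = a*(3 + a) (F(b, a) = (3 + a)*a = a*(3 + a))
(s + (1209 - 1*(-1973)))/(F(22, 44) - 176) = (1728 + (1209 - 1*(-1973)))/(44*(3 + 44) - 176) = (1728 + (1209 + 1973))/(44*47 - 176) = (1728 + 3182)/(2068 - 176) = 4910/1892 = 4910*(1/1892) = 2455/946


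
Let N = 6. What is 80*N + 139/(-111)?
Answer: 53141/111 ≈ 478.75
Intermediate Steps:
80*N + 139/(-111) = 80*6 + 139/(-111) = 480 + 139*(-1/111) = 480 - 139/111 = 53141/111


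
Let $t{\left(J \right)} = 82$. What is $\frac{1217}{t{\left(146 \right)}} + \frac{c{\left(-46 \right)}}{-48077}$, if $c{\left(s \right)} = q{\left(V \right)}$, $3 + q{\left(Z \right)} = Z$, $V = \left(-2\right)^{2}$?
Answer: $\frac{58509627}{3942314} \approx 14.841$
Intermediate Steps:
$V = 4$
$q{\left(Z \right)} = -3 + Z$
$c{\left(s \right)} = 1$ ($c{\left(s \right)} = -3 + 4 = 1$)
$\frac{1217}{t{\left(146 \right)}} + \frac{c{\left(-46 \right)}}{-48077} = \frac{1217}{82} + 1 \frac{1}{-48077} = 1217 \cdot \frac{1}{82} + 1 \left(- \frac{1}{48077}\right) = \frac{1217}{82} - \frac{1}{48077} = \frac{58509627}{3942314}$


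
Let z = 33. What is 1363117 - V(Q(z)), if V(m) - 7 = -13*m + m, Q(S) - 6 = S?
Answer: 1363578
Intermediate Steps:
Q(S) = 6 + S
V(m) = 7 - 12*m (V(m) = 7 + (-13*m + m) = 7 - 12*m)
1363117 - V(Q(z)) = 1363117 - (7 - 12*(6 + 33)) = 1363117 - (7 - 12*39) = 1363117 - (7 - 468) = 1363117 - 1*(-461) = 1363117 + 461 = 1363578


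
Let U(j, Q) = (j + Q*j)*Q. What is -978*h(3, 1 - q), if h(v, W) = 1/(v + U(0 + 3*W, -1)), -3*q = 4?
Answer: -326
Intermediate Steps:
q = -4/3 (q = -1/3*4 = -4/3 ≈ -1.3333)
U(j, Q) = Q*(j + Q*j)
h(v, W) = 1/v (h(v, W) = 1/(v - (0 + 3*W)*(1 - 1)) = 1/(v - 1*3*W*0) = 1/(v + 0) = 1/v)
-978*h(3, 1 - q) = -978/3 = -978*1/3 = -326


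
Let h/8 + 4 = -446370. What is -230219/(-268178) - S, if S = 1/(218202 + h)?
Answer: 192969057297/224786129155 ≈ 0.85846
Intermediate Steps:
h = -3570992 (h = -32 + 8*(-446370) = -32 - 3570960 = -3570992)
S = -1/3352790 (S = 1/(218202 - 3570992) = 1/(-3352790) = -1/3352790 ≈ -2.9826e-7)
-230219/(-268178) - S = -230219/(-268178) - 1*(-1/3352790) = -230219*(-1/268178) + 1/3352790 = 230219/268178 + 1/3352790 = 192969057297/224786129155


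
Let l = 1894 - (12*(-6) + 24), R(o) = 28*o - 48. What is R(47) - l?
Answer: -674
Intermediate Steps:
R(o) = -48 + 28*o
l = 1942 (l = 1894 - (-72 + 24) = 1894 - 1*(-48) = 1894 + 48 = 1942)
R(47) - l = (-48 + 28*47) - 1*1942 = (-48 + 1316) - 1942 = 1268 - 1942 = -674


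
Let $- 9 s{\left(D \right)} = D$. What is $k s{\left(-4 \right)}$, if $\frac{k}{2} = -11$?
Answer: $- \frac{88}{9} \approx -9.7778$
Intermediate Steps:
$k = -22$ ($k = 2 \left(-11\right) = -22$)
$s{\left(D \right)} = - \frac{D}{9}$
$k s{\left(-4 \right)} = - 22 \left(\left(- \frac{1}{9}\right) \left(-4\right)\right) = \left(-22\right) \frac{4}{9} = - \frac{88}{9}$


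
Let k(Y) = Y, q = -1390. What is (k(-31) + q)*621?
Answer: -882441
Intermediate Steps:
(k(-31) + q)*621 = (-31 - 1390)*621 = -1421*621 = -882441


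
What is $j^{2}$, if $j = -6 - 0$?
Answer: $36$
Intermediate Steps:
$j = -6$ ($j = -6 + 0 = -6$)
$j^{2} = \left(-6\right)^{2} = 36$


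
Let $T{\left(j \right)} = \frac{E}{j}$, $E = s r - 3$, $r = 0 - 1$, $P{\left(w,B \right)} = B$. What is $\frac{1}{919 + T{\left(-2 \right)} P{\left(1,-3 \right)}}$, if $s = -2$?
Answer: $\frac{2}{1835} \approx 0.0010899$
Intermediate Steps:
$r = -1$
$E = -1$ ($E = \left(-2\right) \left(-1\right) - 3 = 2 - 3 = -1$)
$T{\left(j \right)} = - \frac{1}{j}$
$\frac{1}{919 + T{\left(-2 \right)} P{\left(1,-3 \right)}} = \frac{1}{919 + - \frac{1}{-2} \left(-3\right)} = \frac{1}{919 + \left(-1\right) \left(- \frac{1}{2}\right) \left(-3\right)} = \frac{1}{919 + \frac{1}{2} \left(-3\right)} = \frac{1}{919 - \frac{3}{2}} = \frac{1}{\frac{1835}{2}} = \frac{2}{1835}$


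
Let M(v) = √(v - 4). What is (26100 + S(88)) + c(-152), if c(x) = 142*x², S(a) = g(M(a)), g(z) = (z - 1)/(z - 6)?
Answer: 26454957/8 + 5*√21/24 ≈ 3.3069e+6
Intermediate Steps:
M(v) = √(-4 + v)
g(z) = (-1 + z)/(-6 + z)
S(a) = (-1 + √(-4 + a))/(-6 + √(-4 + a))
(26100 + S(88)) + c(-152) = (26100 + (-1 + √(-4 + 88))/(-6 + √(-4 + 88))) + 142*(-152)² = (26100 + (-1 + √84)/(-6 + √84)) + 142*23104 = (26100 + (-1 + 2*√21)/(-6 + 2*√21)) + 3280768 = 3306868 + (-1 + 2*√21)/(-6 + 2*√21)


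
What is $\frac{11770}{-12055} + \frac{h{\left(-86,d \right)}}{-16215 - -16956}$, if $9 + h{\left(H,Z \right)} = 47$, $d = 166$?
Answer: $- \frac{86984}{94029} \approx -0.92508$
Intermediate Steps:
$h{\left(H,Z \right)} = 38$ ($h{\left(H,Z \right)} = -9 + 47 = 38$)
$\frac{11770}{-12055} + \frac{h{\left(-86,d \right)}}{-16215 - -16956} = \frac{11770}{-12055} + \frac{38}{-16215 - -16956} = 11770 \left(- \frac{1}{12055}\right) + \frac{38}{-16215 + 16956} = - \frac{2354}{2411} + \frac{38}{741} = - \frac{2354}{2411} + 38 \cdot \frac{1}{741} = - \frac{2354}{2411} + \frac{2}{39} = - \frac{86984}{94029}$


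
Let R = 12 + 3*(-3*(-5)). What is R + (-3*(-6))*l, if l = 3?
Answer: 111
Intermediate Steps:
R = 57 (R = 12 + 3*15 = 12 + 45 = 57)
R + (-3*(-6))*l = 57 - 3*(-6)*3 = 57 + 18*3 = 57 + 54 = 111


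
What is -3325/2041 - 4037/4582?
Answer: -23474667/9351862 ≈ -2.5102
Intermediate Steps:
-3325/2041 - 4037/4582 = -23474667/9351862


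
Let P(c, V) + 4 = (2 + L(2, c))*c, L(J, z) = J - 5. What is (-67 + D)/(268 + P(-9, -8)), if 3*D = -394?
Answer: -85/117 ≈ -0.72650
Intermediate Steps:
L(J, z) = -5 + J
P(c, V) = -4 - c (P(c, V) = -4 + (2 + (-5 + 2))*c = -4 + (2 - 3)*c = -4 - c)
D = -394/3 (D = (⅓)*(-394) = -394/3 ≈ -131.33)
(-67 + D)/(268 + P(-9, -8)) = (-67 - 394/3)/(268 + (-4 - 1*(-9))) = -595/(3*(268 + (-4 + 9))) = -595/(3*(268 + 5)) = -595/3/273 = -595/3*1/273 = -85/117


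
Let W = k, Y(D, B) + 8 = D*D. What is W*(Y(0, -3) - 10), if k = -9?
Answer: 162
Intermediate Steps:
Y(D, B) = -8 + D**2 (Y(D, B) = -8 + D*D = -8 + D**2)
W = -9
W*(Y(0, -3) - 10) = -9*((-8 + 0**2) - 10) = -9*((-8 + 0) - 10) = -9*(-8 - 10) = -9*(-18) = 162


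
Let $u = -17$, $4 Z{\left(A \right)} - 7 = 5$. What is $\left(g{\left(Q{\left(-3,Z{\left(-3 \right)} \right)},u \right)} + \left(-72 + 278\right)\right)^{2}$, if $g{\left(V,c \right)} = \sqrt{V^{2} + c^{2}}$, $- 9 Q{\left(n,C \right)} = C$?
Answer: $\frac{\left(618 + \sqrt{2602}\right)^{2}}{9} \approx 49730.0$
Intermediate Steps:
$Z{\left(A \right)} = 3$ ($Z{\left(A \right)} = \frac{7}{4} + \frac{1}{4} \cdot 5 = \frac{7}{4} + \frac{5}{4} = 3$)
$Q{\left(n,C \right)} = - \frac{C}{9}$
$\left(g{\left(Q{\left(-3,Z{\left(-3 \right)} \right)},u \right)} + \left(-72 + 278\right)\right)^{2} = \left(\sqrt{\left(\left(- \frac{1}{9}\right) 3\right)^{2} + \left(-17\right)^{2}} + \left(-72 + 278\right)\right)^{2} = \left(\sqrt{\left(- \frac{1}{3}\right)^{2} + 289} + 206\right)^{2} = \left(\sqrt{\frac{1}{9} + 289} + 206\right)^{2} = \left(\sqrt{\frac{2602}{9}} + 206\right)^{2} = \left(\frac{\sqrt{2602}}{3} + 206\right)^{2} = \left(206 + \frac{\sqrt{2602}}{3}\right)^{2}$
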